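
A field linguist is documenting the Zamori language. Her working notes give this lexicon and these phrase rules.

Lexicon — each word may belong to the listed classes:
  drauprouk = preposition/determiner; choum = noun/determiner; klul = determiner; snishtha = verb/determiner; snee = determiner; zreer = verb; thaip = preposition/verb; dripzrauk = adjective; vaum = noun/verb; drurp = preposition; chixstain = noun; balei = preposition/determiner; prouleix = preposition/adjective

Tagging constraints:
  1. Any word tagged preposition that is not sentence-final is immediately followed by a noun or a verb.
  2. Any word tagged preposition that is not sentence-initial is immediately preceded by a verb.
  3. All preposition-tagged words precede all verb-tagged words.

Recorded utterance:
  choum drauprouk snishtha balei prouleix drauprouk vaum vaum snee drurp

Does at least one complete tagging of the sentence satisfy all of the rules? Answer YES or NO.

NO

Candidates per position — 1:choum {noun,determiner}; 2:drauprouk {preposition,determiner}; 3:snishtha {verb,determiner}; 4:balei {preposition,determiner}; 5:prouleix {preposition,adjective}; 6:drauprouk {preposition,determiner}; 7:vaum {noun,verb}; 8:vaum {noun,verb}; 9:snee {determiner}; 10:drurp {preposition}.
Rule 2 cannot be satisfied by any choice of tags from the lexicon.
So there is no consistent tagging.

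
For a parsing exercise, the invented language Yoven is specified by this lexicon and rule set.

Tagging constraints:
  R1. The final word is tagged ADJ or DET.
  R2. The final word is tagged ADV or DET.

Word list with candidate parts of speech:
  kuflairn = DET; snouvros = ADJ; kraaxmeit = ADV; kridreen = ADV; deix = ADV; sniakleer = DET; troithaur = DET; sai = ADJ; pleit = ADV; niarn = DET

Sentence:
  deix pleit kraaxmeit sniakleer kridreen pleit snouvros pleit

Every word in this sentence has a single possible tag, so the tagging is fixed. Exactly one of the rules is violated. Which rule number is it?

Fixed tagging: ADV ADV ADV DET ADV ADV ADJ ADV.
Applying the rules: R1 violated, R2 holds.
Only rule 1 fails.

1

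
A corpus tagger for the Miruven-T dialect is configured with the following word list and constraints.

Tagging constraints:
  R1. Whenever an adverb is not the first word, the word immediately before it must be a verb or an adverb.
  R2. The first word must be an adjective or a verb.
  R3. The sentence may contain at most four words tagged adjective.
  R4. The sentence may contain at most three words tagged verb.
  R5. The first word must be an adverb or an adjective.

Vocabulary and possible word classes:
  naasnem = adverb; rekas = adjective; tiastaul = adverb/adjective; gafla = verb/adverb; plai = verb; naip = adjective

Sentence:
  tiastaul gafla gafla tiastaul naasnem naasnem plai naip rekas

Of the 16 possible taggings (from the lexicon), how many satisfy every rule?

Candidates per position — 1:tiastaul {adverb,adjective}; 2:gafla {verb,adverb}; 3:gafla {verb,adverb}; 4:tiastaul {adverb,adjective}; 5:naasnem {adverb}; 6:naasnem {adverb}; 7:plai {verb}; 8:naip {adjective}; 9:rekas {adjective}.
There are 16 candidate sequences in total.
The sequences that satisfy every rule: adjective verb verb adverb adverb adverb verb adjective adjective; adjective verb adverb adverb adverb adverb verb adjective adjective.
Count = 2.

2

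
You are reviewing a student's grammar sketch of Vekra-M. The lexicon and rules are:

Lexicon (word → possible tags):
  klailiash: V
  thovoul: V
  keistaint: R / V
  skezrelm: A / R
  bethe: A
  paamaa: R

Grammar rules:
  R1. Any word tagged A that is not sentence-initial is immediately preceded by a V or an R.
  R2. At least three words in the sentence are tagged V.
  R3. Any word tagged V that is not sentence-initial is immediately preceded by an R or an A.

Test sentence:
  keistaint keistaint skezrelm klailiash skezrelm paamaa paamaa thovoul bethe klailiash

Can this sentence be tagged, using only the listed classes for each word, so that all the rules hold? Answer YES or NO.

YES

Candidates per position — 1:keistaint {R,V}; 2:keistaint {R,V}; 3:skezrelm {A,R}; 4:klailiash {V}; 5:skezrelm {A,R}; 6:paamaa {R}; 7:paamaa {R}; 8:thovoul {V}; 9:bethe {A}; 10:klailiash {V}.
One satisfying assignment: R R A V R R R V A V.
Rule-by-rule: rule 1 ok; rule 2 ok; rule 3 ok.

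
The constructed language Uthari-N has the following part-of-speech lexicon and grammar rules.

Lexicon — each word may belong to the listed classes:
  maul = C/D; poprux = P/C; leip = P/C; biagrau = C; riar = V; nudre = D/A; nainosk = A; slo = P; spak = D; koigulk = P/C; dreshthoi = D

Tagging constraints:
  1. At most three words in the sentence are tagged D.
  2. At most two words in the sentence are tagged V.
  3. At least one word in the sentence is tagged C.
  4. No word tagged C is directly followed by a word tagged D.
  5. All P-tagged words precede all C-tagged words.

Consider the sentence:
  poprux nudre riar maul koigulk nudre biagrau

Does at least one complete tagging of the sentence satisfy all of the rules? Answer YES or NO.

YES

Candidates per position — 1:poprux {P,C}; 2:nudre {D,A}; 3:riar {V}; 4:maul {C,D}; 5:koigulk {P,C}; 6:nudre {D,A}; 7:biagrau {C}.
One satisfying assignment: P D V C C A C.
Checking: rule 1 ok; rule 2 ok; rule 3 ok; rule 4 ok; rule 5 ok.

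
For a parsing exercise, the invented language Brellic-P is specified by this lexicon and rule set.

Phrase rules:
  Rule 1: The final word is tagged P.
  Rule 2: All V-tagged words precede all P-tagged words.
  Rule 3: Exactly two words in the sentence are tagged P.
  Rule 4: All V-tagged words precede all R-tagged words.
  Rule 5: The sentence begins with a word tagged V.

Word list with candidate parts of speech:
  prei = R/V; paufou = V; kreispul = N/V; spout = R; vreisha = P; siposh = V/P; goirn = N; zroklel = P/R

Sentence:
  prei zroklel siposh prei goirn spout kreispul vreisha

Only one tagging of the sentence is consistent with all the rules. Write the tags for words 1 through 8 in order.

V R P R N R N P

Candidates per position — 1:prei {R,V}; 2:zroklel {P,R}; 3:siposh {V,P}; 4:prei {R,V}; 5:goirn {N}; 6:spout {R}; 7:kreispul {N,V}; 8:vreisha {P}.
Word 1 cannot be R — rule 5 would then fail for every completion. It is V.
Word 7 cannot be V — rule 4 would then fail for every completion. It is N.
The remaining ambiguous positions (2, 3, 4) are resolved jointly — only one combination satisfies every rule.
So the tagging must be: V R P R N R N P.
Verifying each rule — rule 1 holds; rule 2 holds; rule 3 holds; rule 4 holds; rule 5 holds.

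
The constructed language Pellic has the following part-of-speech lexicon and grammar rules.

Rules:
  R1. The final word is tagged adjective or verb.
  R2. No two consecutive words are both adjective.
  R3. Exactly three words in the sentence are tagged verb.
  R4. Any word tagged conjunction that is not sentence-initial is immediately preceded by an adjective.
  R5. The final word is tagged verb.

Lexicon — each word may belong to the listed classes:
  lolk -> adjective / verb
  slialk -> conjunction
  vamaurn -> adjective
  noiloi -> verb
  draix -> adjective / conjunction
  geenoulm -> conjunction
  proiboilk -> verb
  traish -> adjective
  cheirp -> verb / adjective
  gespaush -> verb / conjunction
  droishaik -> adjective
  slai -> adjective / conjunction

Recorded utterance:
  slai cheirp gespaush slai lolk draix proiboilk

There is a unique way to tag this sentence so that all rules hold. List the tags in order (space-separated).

conjunction adjective verb adjective verb adjective verb

Candidates per position — 1:slai {adjective,conjunction}; 2:cheirp {verb,adjective}; 3:gespaush {verb,conjunction}; 4:slai {adjective,conjunction}; 5:lolk {adjective,verb}; 6:draix {adjective,conjunction}; 7:proiboilk {verb}.
Position 4: conjunction is ruled out by rule 4; that leaves adjective.
Position 5: adjective is ruled out by rule 2; that leaves verb.
Position 6: conjunction is ruled out by rule 4; that leaves adjective.
The remaining ambiguous positions (1, 2, 3) are resolved jointly — only one combination satisfies every rule.
That leaves exactly one tagging: conjunction adjective verb adjective verb adjective verb.
Check: rule 1 satisfied; rule 2 satisfied; rule 3 satisfied; rule 4 satisfied; rule 5 satisfied.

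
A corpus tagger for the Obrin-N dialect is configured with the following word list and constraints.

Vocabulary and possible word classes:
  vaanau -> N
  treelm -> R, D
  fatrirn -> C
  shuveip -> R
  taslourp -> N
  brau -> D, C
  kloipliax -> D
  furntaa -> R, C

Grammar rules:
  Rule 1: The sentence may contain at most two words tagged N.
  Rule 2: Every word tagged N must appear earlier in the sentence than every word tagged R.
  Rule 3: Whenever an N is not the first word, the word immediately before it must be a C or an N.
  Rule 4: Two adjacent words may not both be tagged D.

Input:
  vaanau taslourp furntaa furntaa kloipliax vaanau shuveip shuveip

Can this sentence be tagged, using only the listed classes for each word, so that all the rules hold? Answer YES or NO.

NO

Candidates per position — 1:vaanau {N}; 2:taslourp {N}; 3:furntaa {R,C}; 4:furntaa {R,C}; 5:kloipliax {D}; 6:vaanau {N}; 7:shuveip {R}; 8:shuveip {R}.
Rule 1 cannot be satisfied by any choice of tags from the lexicon.
So there is no consistent tagging.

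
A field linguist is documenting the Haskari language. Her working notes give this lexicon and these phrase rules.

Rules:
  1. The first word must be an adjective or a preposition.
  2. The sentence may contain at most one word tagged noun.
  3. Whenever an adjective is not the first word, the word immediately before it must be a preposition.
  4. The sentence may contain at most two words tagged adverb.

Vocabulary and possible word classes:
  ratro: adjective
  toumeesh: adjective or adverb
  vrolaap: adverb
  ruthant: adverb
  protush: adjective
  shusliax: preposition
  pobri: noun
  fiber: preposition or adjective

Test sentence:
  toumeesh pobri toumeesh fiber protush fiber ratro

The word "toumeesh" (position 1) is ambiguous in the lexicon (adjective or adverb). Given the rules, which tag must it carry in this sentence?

adjective

Candidates per position — 1:toumeesh {adjective,adverb}; 2:pobri {noun}; 3:toumeesh {adjective,adverb}; 4:fiber {preposition,adjective}; 5:protush {adjective}; 6:fiber {preposition,adjective}; 7:ratro {adjective}.
If word 1 were adverb, no tagging could satisfy rule 1; so word 1 is adjective.
If word 3 were adjective, no tagging could satisfy rule 3; so word 3 is adverb.
If word 4 were adjective, no tagging could satisfy rule 3; so word 4 is preposition.
If word 6 were adjective, no tagging could satisfy rule 3; so word 6 is preposition.
That leaves exactly one tagging: adjective noun adverb preposition adjective preposition adjective.
Verifying each rule — rule 1 holds; rule 2 holds; rule 3 holds; rule 4 holds.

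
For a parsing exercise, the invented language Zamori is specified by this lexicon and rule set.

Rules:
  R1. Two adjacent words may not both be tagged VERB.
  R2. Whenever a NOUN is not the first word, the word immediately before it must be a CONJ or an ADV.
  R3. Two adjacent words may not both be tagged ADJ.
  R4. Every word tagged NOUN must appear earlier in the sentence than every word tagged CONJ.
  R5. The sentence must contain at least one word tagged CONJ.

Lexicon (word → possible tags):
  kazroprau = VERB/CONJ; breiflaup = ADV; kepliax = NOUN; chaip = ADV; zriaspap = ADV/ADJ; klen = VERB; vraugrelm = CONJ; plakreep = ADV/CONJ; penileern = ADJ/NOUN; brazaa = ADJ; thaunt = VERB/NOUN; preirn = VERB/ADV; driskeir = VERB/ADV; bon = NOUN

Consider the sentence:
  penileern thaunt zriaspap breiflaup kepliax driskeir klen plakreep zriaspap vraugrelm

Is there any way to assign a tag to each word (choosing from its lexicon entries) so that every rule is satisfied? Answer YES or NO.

Candidates per position — 1:penileern {ADJ,NOUN}; 2:thaunt {VERB,NOUN}; 3:zriaspap {ADV,ADJ}; 4:breiflaup {ADV}; 5:kepliax {NOUN}; 6:driskeir {VERB,ADV}; 7:klen {VERB}; 8:plakreep {ADV,CONJ}; 9:zriaspap {ADV,ADJ}; 10:vraugrelm {CONJ}.
One satisfying assignment: NOUN VERB ADJ ADV NOUN ADV VERB CONJ ADJ CONJ.
Checking: rule 1 holds; rule 2 holds; rule 3 holds; rule 4 holds; rule 5 holds.

YES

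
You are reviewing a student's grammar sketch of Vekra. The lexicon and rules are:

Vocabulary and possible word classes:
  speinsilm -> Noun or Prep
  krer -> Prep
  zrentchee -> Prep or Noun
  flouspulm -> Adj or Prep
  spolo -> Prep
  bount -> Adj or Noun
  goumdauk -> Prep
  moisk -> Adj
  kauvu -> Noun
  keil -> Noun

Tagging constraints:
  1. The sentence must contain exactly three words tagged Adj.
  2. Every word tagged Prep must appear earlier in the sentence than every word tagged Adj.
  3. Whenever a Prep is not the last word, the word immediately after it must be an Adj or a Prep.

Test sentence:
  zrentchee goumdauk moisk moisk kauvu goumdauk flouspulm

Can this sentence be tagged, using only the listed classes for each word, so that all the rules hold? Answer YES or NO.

NO

Candidates per position — 1:zrentchee {Prep,Noun}; 2:goumdauk {Prep}; 3:moisk {Adj}; 4:moisk {Adj}; 5:kauvu {Noun}; 6:goumdauk {Prep}; 7:flouspulm {Adj,Prep}.
Rule 2 cannot be satisfied by any choice of tags from the lexicon.
So there is no consistent tagging.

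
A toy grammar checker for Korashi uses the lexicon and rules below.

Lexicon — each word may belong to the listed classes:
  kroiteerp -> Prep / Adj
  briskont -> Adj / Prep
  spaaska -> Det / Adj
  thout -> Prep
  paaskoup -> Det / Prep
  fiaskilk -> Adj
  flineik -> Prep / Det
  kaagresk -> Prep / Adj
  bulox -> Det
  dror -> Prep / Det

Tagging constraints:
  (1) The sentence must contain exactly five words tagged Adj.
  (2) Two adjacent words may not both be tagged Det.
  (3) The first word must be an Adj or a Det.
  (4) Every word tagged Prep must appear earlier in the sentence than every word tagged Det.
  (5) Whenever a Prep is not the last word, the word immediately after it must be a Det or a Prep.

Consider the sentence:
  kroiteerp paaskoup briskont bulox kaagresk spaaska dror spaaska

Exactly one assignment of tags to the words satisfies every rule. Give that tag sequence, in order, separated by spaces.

Candidates per position — 1:kroiteerp {Prep,Adj}; 2:paaskoup {Det,Prep}; 3:briskont {Adj,Prep}; 4:bulox {Det}; 5:kaagresk {Prep,Adj}; 6:spaaska {Det,Adj}; 7:dror {Prep,Det}; 8:spaaska {Det,Adj}.
Position 1: tagging it Prep would leave rule 1 unsatisfiable, so it must be Adj.
Position 3: tagging it Prep would leave rule 1 unsatisfiable, so it must be Adj.
Position 5: tagging it Prep would leave rule 1 unsatisfiable, so it must be Adj.
Position 6: tagging it Det would leave rule 1 unsatisfiable, so it must be Adj.
Position 7: tagging it Prep would leave rule 4 unsatisfiable, so it must be Det.
Position 8: tagging it Det would leave rule 1 unsatisfiable, so it must be Adj.
Position 2: tagging it Prep would leave rule 5 unsatisfiable, so it must be Det.
That leaves exactly one tagging: Adj Det Adj Det Adj Adj Det Adj.
Verifying each rule — rule 1 ok; rule 2 ok; rule 3 ok; rule 4 ok; rule 5 ok.

Adj Det Adj Det Adj Adj Det Adj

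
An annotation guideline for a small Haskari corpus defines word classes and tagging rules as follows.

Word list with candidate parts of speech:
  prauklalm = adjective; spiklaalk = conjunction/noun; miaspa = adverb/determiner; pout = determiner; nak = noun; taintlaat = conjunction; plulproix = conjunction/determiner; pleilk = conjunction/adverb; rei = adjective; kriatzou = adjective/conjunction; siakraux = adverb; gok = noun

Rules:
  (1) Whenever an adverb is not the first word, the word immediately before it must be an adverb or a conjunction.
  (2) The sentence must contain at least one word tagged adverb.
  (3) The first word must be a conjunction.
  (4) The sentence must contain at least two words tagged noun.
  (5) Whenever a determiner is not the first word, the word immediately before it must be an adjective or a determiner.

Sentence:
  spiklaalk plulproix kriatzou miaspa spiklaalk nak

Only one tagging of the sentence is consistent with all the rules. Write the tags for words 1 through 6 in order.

conjunction conjunction conjunction adverb noun noun

Candidates per position — 1:spiklaalk {conjunction,noun}; 2:plulproix {conjunction,determiner}; 3:kriatzou {adjective,conjunction}; 4:miaspa {adverb,determiner}; 5:spiklaalk {conjunction,noun}; 6:nak {noun}.
Word 1 cannot be noun — rule 3 would then fail for every completion. It is conjunction.
Word 2 cannot be determiner — rule 5 would then fail for every completion. It is conjunction.
Word 4 cannot be determiner — rule 2 would then fail for every completion. It is adverb.
Word 5 cannot be conjunction — rule 4 would then fail for every completion. It is noun.
Word 3 cannot be adjective — rule 1 would then fail for every completion. It is conjunction.
The unique satisfying tagging is: conjunction conjunction conjunction adverb noun noun.
Check: rule 1 ok; rule 2 ok; rule 3 ok; rule 4 ok; rule 5 ok.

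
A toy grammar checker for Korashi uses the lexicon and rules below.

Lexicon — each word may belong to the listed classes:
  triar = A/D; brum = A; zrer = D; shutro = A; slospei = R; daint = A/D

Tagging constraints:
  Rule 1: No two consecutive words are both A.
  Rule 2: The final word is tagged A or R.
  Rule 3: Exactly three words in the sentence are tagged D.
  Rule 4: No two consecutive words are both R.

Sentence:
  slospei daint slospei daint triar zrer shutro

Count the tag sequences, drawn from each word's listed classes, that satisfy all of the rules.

3

Candidates per position — 1:slospei {R}; 2:daint {A,D}; 3:slospei {R}; 4:daint {A,D}; 5:triar {A,D}; 6:zrer {D}; 7:shutro {A}.
There are 8 candidate sequences in total.
The sequences that satisfy every rule: R A R D D D A; R D R A D D A; R D R D A D A.
Count = 3.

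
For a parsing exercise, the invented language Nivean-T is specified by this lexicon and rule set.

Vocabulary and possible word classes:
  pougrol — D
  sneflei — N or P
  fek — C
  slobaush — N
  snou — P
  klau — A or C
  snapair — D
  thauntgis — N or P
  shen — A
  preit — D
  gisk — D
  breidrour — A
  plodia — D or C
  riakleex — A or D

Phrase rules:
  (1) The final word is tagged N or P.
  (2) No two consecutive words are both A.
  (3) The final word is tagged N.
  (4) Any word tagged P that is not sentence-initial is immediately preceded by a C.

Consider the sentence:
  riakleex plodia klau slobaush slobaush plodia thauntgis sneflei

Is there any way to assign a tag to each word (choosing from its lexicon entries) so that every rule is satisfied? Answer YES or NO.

Candidates per position — 1:riakleex {A,D}; 2:plodia {D,C}; 3:klau {A,C}; 4:slobaush {N}; 5:slobaush {N}; 6:plodia {D,C}; 7:thauntgis {N,P}; 8:sneflei {N,P}.
One satisfying assignment: A C C N N D N N.
Rule-by-rule: rule 1 ok; rule 2 ok; rule 3 ok; rule 4 ok.

YES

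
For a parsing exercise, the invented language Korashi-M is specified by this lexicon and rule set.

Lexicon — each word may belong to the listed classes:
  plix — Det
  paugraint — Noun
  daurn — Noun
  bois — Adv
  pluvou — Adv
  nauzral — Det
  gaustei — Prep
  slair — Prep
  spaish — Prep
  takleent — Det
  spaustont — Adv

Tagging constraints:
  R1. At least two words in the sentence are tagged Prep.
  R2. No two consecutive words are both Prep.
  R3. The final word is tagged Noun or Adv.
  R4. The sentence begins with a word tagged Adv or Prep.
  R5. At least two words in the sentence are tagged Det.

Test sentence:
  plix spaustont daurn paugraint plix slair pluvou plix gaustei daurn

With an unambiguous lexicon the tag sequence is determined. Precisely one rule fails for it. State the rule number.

Fixed tagging: Det Adv Noun Noun Det Prep Adv Det Prep Noun.
Checking each rule: R1 ✓, R2 ✓, R3 ✓, R4 ✗, R5 ✓.
Only rule 4 fails.

4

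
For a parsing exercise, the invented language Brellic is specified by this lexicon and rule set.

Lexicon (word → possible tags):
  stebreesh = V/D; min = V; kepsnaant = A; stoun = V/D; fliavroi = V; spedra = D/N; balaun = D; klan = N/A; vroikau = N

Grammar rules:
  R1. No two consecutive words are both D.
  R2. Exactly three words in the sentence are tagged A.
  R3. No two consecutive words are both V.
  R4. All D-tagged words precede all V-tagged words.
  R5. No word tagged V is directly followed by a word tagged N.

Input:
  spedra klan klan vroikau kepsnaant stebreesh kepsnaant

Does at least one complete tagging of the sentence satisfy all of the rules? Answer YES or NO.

YES

Candidates per position — 1:spedra {D,N}; 2:klan {N,A}; 3:klan {N,A}; 4:vroikau {N}; 5:kepsnaant {A}; 6:stebreesh {V,D}; 7:kepsnaant {A}.
One satisfying assignment: D A N N A D A.
Rule-by-rule: rule 1 satisfied; rule 2 satisfied; rule 3 satisfied; rule 4 satisfied; rule 5 satisfied.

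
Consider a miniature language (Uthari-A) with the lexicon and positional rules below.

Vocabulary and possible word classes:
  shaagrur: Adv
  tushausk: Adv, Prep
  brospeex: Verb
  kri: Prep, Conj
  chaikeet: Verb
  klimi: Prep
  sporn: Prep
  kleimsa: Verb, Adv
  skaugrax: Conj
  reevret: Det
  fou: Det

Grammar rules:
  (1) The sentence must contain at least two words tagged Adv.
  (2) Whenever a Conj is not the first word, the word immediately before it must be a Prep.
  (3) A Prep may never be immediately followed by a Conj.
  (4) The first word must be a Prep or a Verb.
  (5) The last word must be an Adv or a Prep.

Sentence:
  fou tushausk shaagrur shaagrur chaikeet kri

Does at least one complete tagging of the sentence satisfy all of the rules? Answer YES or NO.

Candidates per position — 1:fou {Det}; 2:tushausk {Adv,Prep}; 3:shaagrur {Adv}; 4:shaagrur {Adv}; 5:chaikeet {Verb}; 6:kri {Prep,Conj}.
Rule 4 cannot be satisfied by any choice of tags from the lexicon.
So there is no consistent tagging.

NO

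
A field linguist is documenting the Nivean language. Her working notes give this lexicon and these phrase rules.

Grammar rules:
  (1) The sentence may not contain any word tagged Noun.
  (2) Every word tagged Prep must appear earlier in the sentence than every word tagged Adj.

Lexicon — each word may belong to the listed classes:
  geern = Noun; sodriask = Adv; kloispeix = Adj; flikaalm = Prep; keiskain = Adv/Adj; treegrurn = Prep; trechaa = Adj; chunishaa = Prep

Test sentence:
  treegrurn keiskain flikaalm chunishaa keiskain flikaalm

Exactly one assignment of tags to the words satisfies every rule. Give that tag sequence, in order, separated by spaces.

Candidates per position — 1:treegrurn {Prep}; 2:keiskain {Adv,Adj}; 3:flikaalm {Prep}; 4:chunishaa {Prep}; 5:keiskain {Adv,Adj}; 6:flikaalm {Prep}.
Position 2: Adj is ruled out by rule 2; that leaves Adv.
Position 5: Adj is ruled out by rule 2; that leaves Adv.
The unique satisfying tagging is: Prep Adv Prep Prep Adv Prep.
Verifying each rule — rule 1 ✓; rule 2 ✓.

Prep Adv Prep Prep Adv Prep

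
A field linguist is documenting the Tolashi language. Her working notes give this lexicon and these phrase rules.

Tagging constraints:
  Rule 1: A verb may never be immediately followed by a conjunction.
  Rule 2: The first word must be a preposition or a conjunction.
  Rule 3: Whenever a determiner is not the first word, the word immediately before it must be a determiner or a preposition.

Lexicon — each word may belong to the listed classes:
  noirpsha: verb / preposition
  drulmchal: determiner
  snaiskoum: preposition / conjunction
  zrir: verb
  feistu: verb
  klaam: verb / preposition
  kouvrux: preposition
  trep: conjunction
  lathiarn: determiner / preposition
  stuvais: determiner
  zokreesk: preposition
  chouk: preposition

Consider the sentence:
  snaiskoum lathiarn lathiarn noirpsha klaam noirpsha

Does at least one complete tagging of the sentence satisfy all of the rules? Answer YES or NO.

YES

Candidates per position — 1:snaiskoum {preposition,conjunction}; 2:lathiarn {determiner,preposition}; 3:lathiarn {determiner,preposition}; 4:noirpsha {verb,preposition}; 5:klaam {verb,preposition}; 6:noirpsha {verb,preposition}.
One satisfying assignment: conjunction preposition determiner preposition verb preposition.
Check: rule 1 ✓; rule 2 ✓; rule 3 ✓.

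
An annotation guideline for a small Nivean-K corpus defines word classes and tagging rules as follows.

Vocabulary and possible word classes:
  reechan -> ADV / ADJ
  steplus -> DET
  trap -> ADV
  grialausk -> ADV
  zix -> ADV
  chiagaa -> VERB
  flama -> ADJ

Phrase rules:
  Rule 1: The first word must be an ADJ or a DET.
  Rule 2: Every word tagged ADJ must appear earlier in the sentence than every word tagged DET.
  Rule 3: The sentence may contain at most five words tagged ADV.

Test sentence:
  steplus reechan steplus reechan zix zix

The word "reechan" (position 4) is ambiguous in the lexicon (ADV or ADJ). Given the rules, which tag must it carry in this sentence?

Candidates per position — 1:steplus {DET}; 2:reechan {ADV,ADJ}; 3:steplus {DET}; 4:reechan {ADV,ADJ}; 5:zix {ADV}; 6:zix {ADV}.
Word 2 cannot be ADJ — rule 2 would then fail for every completion. It is ADV.
Word 4 cannot be ADJ — rule 2 would then fail for every completion. It is ADV.
The only consistent sequence is: DET ADV DET ADV ADV ADV.
Rule-by-rule: rule 1 satisfied; rule 2 satisfied; rule 3 satisfied.

ADV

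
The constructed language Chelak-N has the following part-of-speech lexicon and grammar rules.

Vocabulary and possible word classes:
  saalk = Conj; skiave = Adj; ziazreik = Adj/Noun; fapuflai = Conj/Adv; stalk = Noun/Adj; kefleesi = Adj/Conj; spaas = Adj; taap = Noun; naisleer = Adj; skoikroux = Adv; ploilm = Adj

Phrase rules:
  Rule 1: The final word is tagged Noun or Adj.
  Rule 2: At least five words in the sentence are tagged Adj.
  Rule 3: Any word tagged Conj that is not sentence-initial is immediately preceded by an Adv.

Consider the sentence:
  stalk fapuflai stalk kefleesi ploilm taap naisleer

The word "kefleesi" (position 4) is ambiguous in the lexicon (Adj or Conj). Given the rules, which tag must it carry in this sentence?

Adj

Candidates per position — 1:stalk {Noun,Adj}; 2:fapuflai {Conj,Adv}; 3:stalk {Noun,Adj}; 4:kefleesi {Adj,Conj}; 5:ploilm {Adj}; 6:taap {Noun}; 7:naisleer {Adj}.
If word 1 were Noun, no tagging could satisfy rule 2; so word 1 is Adj.
If word 2 were Conj, no tagging could satisfy rule 3; so word 2 is Adv.
If word 3 were Noun, no tagging could satisfy rule 2; so word 3 is Adj.
If word 4 were Conj, no tagging could satisfy rule 2; so word 4 is Adj.
The unique satisfying tagging is: Adj Adv Adj Adj Adj Noun Adj.
Verifying each rule — rule 1 ok; rule 2 ok; rule 3 ok.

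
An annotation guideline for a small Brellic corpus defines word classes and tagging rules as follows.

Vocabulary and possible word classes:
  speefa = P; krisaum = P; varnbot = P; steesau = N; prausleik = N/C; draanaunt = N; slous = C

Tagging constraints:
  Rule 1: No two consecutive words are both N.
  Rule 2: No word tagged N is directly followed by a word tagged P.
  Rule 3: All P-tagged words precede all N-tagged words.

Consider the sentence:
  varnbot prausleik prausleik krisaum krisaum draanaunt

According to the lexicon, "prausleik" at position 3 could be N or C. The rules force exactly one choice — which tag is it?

Candidates per position — 1:varnbot {P}; 2:prausleik {N,C}; 3:prausleik {N,C}; 4:krisaum {P}; 5:krisaum {P}; 6:draanaunt {N}.
At position 2, choosing N makes rule 3 impossible to satisfy; hence C.
At position 3, choosing N makes rule 2 impossible to satisfy; hence C.
The unique satisfying tagging is: P C C P P N.
Rule-by-rule: rule 1 ok; rule 2 ok; rule 3 ok.

C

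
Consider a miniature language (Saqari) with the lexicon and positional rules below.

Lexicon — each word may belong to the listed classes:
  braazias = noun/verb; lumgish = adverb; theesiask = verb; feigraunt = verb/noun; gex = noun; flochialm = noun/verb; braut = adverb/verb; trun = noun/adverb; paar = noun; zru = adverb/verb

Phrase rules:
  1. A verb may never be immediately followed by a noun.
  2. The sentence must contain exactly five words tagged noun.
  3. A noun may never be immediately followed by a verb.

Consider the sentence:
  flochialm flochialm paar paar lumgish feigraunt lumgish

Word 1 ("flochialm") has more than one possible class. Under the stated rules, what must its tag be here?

noun

Candidates per position — 1:flochialm {noun,verb}; 2:flochialm {noun,verb}; 3:paar {noun}; 4:paar {noun}; 5:lumgish {adverb}; 6:feigraunt {verb,noun}; 7:lumgish {adverb}.
If word 1 were verb, no tagging could satisfy rule 1; so word 1 is noun.
If word 2 were verb, no tagging could satisfy rule 1; so word 2 is noun.
If word 6 were verb, no tagging could satisfy rule 2; so word 6 is noun.
So the tagging must be: noun noun noun noun adverb noun adverb.
Checking: rule 1 ok; rule 2 ok; rule 3 ok.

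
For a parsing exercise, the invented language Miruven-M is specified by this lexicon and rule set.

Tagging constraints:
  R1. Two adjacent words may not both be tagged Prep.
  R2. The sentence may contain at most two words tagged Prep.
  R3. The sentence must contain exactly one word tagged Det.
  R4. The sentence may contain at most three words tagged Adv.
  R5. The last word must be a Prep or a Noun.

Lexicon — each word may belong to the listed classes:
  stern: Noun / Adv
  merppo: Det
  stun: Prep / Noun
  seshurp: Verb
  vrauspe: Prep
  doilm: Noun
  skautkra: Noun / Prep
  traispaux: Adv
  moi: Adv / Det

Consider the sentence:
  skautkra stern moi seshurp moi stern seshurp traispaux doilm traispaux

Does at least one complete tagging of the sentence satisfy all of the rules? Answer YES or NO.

NO

Candidates per position — 1:skautkra {Noun,Prep}; 2:stern {Noun,Adv}; 3:moi {Adv,Det}; 4:seshurp {Verb}; 5:moi {Adv,Det}; 6:stern {Noun,Adv}; 7:seshurp {Verb}; 8:traispaux {Adv}; 9:doilm {Noun}; 10:traispaux {Adv}.
Rule 5 cannot be satisfied by any choice of tags from the lexicon.
So there is no consistent tagging.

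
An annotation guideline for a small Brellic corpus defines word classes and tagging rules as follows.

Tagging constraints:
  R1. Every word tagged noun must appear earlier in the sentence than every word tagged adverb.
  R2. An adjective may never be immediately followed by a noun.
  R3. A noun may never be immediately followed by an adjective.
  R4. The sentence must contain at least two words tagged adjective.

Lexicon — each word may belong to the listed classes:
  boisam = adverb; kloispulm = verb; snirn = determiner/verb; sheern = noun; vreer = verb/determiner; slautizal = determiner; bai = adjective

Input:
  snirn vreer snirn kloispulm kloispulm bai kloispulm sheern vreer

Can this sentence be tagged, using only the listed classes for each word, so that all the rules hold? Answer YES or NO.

NO

Candidates per position — 1:snirn {determiner,verb}; 2:vreer {verb,determiner}; 3:snirn {determiner,verb}; 4:kloispulm {verb}; 5:kloispulm {verb}; 6:bai {adjective}; 7:kloispulm {verb}; 8:sheern {noun}; 9:vreer {verb,determiner}.
Rule 4 cannot be satisfied by any choice of tags from the lexicon.
So there is no consistent tagging.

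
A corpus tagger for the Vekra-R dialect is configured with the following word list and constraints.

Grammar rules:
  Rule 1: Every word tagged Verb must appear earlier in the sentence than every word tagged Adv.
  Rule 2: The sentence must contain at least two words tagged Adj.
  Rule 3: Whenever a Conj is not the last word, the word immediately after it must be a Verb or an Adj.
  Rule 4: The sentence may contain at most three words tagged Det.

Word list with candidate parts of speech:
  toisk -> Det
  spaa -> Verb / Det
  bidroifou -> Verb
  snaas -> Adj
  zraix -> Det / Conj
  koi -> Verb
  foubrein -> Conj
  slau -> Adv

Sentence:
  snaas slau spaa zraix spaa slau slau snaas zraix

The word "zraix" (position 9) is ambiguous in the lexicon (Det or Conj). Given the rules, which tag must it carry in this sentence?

Candidates per position — 1:snaas {Adj}; 2:slau {Adv}; 3:spaa {Verb,Det}; 4:zraix {Det,Conj}; 5:spaa {Verb,Det}; 6:slau {Adv}; 7:slau {Adv}; 8:snaas {Adj}; 9:zraix {Det,Conj}.
If word 3 were Verb, no tagging could satisfy rule 1; so word 3 is Det.
If word 5 were Verb, no tagging could satisfy rule 1; so word 5 is Det.
If word 4 were Conj, no tagging could satisfy rule 3; so word 4 is Det.
If word 9 were Det, no tagging could satisfy rule 4; so word 9 is Conj.
So the tagging must be: Adj Adv Det Det Det Adv Adv Adj Conj.
Verifying each rule — rule 1 ✓; rule 2 ✓; rule 3 ✓; rule 4 ✓.

Conj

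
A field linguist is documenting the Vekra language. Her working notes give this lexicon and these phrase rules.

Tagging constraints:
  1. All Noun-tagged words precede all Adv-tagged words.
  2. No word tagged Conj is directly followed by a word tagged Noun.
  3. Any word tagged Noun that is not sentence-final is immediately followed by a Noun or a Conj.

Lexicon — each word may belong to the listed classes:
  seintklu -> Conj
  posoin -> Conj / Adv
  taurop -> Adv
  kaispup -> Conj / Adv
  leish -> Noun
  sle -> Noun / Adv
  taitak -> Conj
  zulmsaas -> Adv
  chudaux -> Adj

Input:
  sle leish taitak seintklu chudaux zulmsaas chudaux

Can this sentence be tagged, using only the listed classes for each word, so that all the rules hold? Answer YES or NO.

YES

Candidates per position — 1:sle {Noun,Adv}; 2:leish {Noun}; 3:taitak {Conj}; 4:seintklu {Conj}; 5:chudaux {Adj}; 6:zulmsaas {Adv}; 7:chudaux {Adj}.
One satisfying assignment: Noun Noun Conj Conj Adj Adv Adj.
Check: rule 1 ✓; rule 2 ✓; rule 3 ✓.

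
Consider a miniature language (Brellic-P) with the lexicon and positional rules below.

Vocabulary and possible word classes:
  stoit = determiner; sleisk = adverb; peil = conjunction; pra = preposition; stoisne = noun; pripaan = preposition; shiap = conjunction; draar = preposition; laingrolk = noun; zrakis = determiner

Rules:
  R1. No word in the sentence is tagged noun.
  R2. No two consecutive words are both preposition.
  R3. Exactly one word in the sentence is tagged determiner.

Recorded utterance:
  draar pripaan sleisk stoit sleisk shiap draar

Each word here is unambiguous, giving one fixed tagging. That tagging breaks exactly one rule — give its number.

2

Fixed tagging: preposition preposition adverb determiner adverb conjunction preposition.
Rule check: R1 ✓, R2 ✗, R3 ✓.
Only rule 2 fails.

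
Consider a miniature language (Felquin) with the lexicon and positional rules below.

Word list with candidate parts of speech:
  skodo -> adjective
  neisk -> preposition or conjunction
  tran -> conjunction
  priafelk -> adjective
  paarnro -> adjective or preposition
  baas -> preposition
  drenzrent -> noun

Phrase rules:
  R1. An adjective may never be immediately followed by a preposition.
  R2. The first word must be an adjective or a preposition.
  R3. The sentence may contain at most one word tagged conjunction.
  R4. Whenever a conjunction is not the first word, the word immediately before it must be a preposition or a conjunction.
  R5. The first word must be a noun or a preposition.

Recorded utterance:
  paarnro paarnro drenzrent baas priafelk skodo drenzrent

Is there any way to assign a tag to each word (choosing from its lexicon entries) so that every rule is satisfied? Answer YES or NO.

YES

Candidates per position — 1:paarnro {adjective,preposition}; 2:paarnro {adjective,preposition}; 3:drenzrent {noun}; 4:baas {preposition}; 5:priafelk {adjective}; 6:skodo {adjective}; 7:drenzrent {noun}.
One satisfying assignment: preposition preposition noun preposition adjective adjective noun.
Rule-by-rule: rule 1 ok; rule 2 ok; rule 3 ok; rule 4 ok; rule 5 ok.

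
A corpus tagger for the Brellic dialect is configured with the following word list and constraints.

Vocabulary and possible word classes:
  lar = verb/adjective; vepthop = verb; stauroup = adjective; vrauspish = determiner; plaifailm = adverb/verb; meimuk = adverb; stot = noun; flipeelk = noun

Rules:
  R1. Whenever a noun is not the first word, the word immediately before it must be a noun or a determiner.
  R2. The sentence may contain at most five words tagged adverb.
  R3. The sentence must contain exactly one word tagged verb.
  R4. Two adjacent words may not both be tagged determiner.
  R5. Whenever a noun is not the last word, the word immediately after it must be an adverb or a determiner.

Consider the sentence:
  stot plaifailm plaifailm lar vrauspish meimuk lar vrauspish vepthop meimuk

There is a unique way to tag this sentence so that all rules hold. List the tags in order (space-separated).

Candidates per position — 1:stot {noun}; 2:plaifailm {adverb,verb}; 3:plaifailm {adverb,verb}; 4:lar {verb,adjective}; 5:vrauspish {determiner}; 6:meimuk {adverb}; 7:lar {verb,adjective}; 8:vrauspish {determiner}; 9:vepthop {verb}; 10:meimuk {adverb}.
Position 2: verb is ruled out by rule 3; that leaves adverb.
Position 3: verb is ruled out by rule 3; that leaves adverb.
Position 4: verb is ruled out by rule 3; that leaves adjective.
Position 7: verb is ruled out by rule 3; that leaves adjective.
The only consistent sequence is: noun adverb adverb adjective determiner adverb adjective determiner verb adverb.
Rule-by-rule: rule 1 satisfied; rule 2 satisfied; rule 3 satisfied; rule 4 satisfied; rule 5 satisfied.

noun adverb adverb adjective determiner adverb adjective determiner verb adverb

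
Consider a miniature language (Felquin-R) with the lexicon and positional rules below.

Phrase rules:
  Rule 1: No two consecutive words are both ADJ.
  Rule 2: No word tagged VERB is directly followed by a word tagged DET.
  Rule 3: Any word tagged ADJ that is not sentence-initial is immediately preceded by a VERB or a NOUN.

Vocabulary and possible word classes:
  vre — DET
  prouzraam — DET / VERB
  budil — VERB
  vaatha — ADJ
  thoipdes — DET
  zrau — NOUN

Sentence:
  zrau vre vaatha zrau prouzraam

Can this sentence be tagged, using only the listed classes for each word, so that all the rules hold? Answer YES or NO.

NO

Candidates per position — 1:zrau {NOUN}; 2:vre {DET}; 3:vaatha {ADJ}; 4:zrau {NOUN}; 5:prouzraam {DET,VERB}.
Rule 3 cannot be satisfied by any choice of tags from the lexicon.
So there is no consistent tagging.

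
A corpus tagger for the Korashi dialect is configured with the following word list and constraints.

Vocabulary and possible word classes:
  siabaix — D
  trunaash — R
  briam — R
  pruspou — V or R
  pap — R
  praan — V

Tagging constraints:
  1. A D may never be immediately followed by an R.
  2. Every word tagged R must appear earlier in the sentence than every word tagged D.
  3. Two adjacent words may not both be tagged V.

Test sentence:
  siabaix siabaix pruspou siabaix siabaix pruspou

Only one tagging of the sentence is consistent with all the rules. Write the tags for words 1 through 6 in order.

D D V D D V

Candidates per position — 1:siabaix {D}; 2:siabaix {D}; 3:pruspou {V,R}; 4:siabaix {D}; 5:siabaix {D}; 6:pruspou {V,R}.
Position 3: tagging it R would leave rule 1 unsatisfiable, so it must be V.
Position 6: tagging it R would leave rule 1 unsatisfiable, so it must be V.
The only consistent sequence is: D D V D D V.
Checking: rule 1 ✓; rule 2 ✓; rule 3 ✓.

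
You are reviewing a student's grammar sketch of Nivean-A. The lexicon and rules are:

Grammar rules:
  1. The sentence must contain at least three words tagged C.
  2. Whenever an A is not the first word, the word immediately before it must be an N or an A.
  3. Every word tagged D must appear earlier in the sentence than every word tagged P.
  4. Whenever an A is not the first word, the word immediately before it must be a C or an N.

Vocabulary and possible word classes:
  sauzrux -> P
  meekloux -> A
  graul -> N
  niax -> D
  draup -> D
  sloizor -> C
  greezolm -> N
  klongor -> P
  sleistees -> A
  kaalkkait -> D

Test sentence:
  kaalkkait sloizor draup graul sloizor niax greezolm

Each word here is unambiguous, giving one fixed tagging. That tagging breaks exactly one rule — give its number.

Fixed tagging: D C D N C D N.
Rule check: R1 ✗, R2 ✓, R3 ✓, R4 ✓.
Only rule 1 fails.

1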